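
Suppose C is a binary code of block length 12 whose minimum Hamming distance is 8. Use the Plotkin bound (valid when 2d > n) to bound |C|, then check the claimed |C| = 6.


Plotkin bound M ≤ 4; given |C| = 6 > bound (violated).

Check applicability: 2d = 16, n = 12.
2d − n = 4 > 0, so Plotkin applies.
Compute d/(2d−n) = 8/4 ≈ 2.0000.
⌊d/(2d−n)⌋ = 2.
Plotkin bound: M ≤ 2·2 = 4.
Given |C| = 6, check: VIOLATED.
This |C| is above the Plotkin bound, so no binary code with n = 12, d = 8 and 6 codewords exists.


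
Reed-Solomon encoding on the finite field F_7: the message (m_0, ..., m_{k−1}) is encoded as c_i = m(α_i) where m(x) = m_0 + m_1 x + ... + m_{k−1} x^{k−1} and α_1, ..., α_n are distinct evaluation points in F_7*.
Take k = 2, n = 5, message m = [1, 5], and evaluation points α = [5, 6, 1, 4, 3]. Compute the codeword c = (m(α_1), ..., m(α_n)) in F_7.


c = [5, 3, 6, 0, 2]

Message polynomial: m(x) = 1 + 5·x (mod 7).
For each evaluation point α_i, compute m(α_i) mod 7:
  α_1 = 5: Horner steps 5 → 5, so m(5) = 5.
  α_2 = 6: Horner steps 5 → 3, so m(6) = 3.
  α_3 = 1: Horner steps 5 → 6, so m(1) = 6.
  α_4 = 4: Horner steps 5 → 0, so m(4) = 0.
  α_5 = 3: Horner steps 5 → 2, so m(3) = 2.
Codeword c = [5, 3, 6, 0, 2] ∈ F_7^5.


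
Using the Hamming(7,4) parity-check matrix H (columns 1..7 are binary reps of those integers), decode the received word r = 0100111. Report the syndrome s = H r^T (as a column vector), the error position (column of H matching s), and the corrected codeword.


s = (1, 1, 0)^T, error position = 6, corrected codeword c = 0100101

Compute s = H r^T mod 2 one row at a time:
  s_1 = 0 + 1 + 1 + 1 = 3 ≡ 1 (mod 2).
  s_2 = 1 + 0 + 1 + 1 = 3 ≡ 1 (mod 2).
  s_3 = 0 + 0 + 1 + 1 = 2 ≡ 0 (mod 2).
s = (1, 1, 0)^T — this equals column 6 of H (binary 110), so error is at position 6.
Correct: flip bit 6 of r = 0100111 to get c = 0100101.


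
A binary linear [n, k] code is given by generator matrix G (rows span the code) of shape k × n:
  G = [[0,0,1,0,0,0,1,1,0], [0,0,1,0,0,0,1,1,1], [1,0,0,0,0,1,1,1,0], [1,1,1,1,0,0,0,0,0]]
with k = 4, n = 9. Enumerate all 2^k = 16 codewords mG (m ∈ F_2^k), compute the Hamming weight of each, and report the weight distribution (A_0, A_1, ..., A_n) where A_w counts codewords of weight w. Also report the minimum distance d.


Weight distribution: A_0 = 1, A_1 = 1, A_3 = 3, A_4 = 5, A_5 = 3, A_6 = 2, A_7 = 1. Minimum distance d = 1.

Enumerate all 2^4 = 16 messages m ∈ F_2^4.
For each, compute codeword c = mG in F_2^9, then tally its weight.
  m = 0000 → c = 000000000, weight = 0.
  m = 1000 → c = 001000110, weight = 3.
  m = 0100 → c = 001000111, weight = 4.
  m = 1100 → c = 000000001, weight = 1.
  m = 0010 → c = 100001110, weight = 4.
  m = 1010 → c = 101001000, weight = 3.
  m = 0110 → c = 101001001, weight = 4.
  m = 1110 → c = 100001111, weight = 5.
  m = 0001 → c = 111100000, weight = 4.
  m = 1001 → c = 110100110, weight = 5.
  m = 0101 → c = 110100111, weight = 6.
  m = 1101 → c = 111100001, weight = 5.
  m = 0011 → c = 011101110, weight = 6.
  m = 1011 → c = 010101000, weight = 3.
  m = 0111 → c = 010101001, weight = 4.
  m = 1111 → c = 011101111, weight = 7.
Tally weights:
  weight 0: 1 codewords.
  weight 1: 1 codewords.
  weight 3: 3 codewords.
  weight 4: 5 codewords.
  weight 5: 3 codewords.
  weight 6: 2 codewords.
  weight 7: 1 codewords.
Minimum distance d = smallest w > 0 with A_w > 0 = 1.
Sanity: Σ A_w = 16 = 2^4 = 16 ✓.


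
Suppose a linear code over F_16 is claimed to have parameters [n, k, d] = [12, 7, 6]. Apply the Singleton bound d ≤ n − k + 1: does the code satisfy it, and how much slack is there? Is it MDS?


Singleton RHS = n − k + 1 = 6, slack = 0, bound satisfied, MDS.

Singleton bound: d ≤ n − k + 1.
Here n = 12, k = 7, so n − k + 1 = 6.
Given d = 6, check d ≤ 6: YES.
Slack = (n − k + 1) − d = 0.
The code is MDS (slack = 0).
Description: the claimed parameters are [12, 7, 6]_16; such a code would be MDS (meets Singleton bound).


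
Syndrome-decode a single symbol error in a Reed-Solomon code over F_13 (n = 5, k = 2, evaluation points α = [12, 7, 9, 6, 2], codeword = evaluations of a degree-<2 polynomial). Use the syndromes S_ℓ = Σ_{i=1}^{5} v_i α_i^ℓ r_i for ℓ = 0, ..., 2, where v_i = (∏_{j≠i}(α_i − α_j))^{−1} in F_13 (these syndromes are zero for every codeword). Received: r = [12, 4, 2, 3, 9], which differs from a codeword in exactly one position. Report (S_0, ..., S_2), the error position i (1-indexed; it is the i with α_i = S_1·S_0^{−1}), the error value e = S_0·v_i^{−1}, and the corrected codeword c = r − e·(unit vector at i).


S = (4, 11, 1), error at position 4, error magnitude e = 11, c = [12, 4, 2, 5, 9].

Step 1: column multipliers v_i = (∏_{j≠i}(α_i − α_j))^{−1} mod 13.
  i = 1 (α = 12): (12−7)(12−9)(12−6)(12−2) = 5·3·6·10 = 900 ≡ 3, so v_1 = 3^{−1} = 9 (mod 13).
  i = 2 (α = 7): (7−12)(7−9)(7−6)(7−2) = (−5)·(−2)·1·5 = 50 ≡ 11, so v_2 = 11^{−1} = 6 (mod 13).
  i = 3 (α = 9): (9−12)(9−7)(9−6)(9−2) = (−3)·2·3·7 = −126 ≡ 4, so v_3 = 4^{−1} = 10 (mod 13).
  i = 4 (α = 6): (6−12)(6−7)(6−9)(6−2) = (−6)·(−1)·(−3)·4 = −72 ≡ 6, so v_4 = 6^{−1} = 11 (mod 13).
  i = 5 (α = 2): (2−12)(2−7)(2−9)(2−6) = (−10)·(−5)·(−7)·(−4) = 1400 ≡ 9, so v_5 = 9^{−1} = 3 (mod 13).
  v = [9, 6, 10, 11, 3].
Step 2: syndromes of r = [12, 4, 2, 3, 9] (all sums mod 13).
  S_0 = Σ v_i r_i = 9·12 + 6·4 + 10·2 + 11·3 + 3·9 = 212 ≡ 4.
  S_1 = Σ v_i α_i r_i = 9·12·12 + 6·7·4 + 10·9·2 + 11·6·3 + 3·2·9 = 1896 ≡ 11.
  α_i^2 mod 13 = [1, 10, 3, 10, 4].
  S_2 = Σ v_i α_i^2 r_i = 9·1·12 + 6·10·4 + 10·3·2 + 11·10·3 + 3·4·9 = 846 ≡ 1.
  S = (4, 11, 1) ≠ 0, so r is not a codeword (an error is present).
Step 3: locate the error. For a single error e at position i, S_ℓ = v_i·e·α_i^ℓ, so α_err = S_1/S_0.
  S_0^{−1} = 4^{−1} = 10 (mod 13), so α_err = 11·10 = 110 ≡ 6 = α_4. Error position i = 4.
  Consistency check: S_2/S_1 = 1·6 = 6 ≡ 6 = α_err ✓ (single-error assumption holds).
Step 4: error magnitude e = S_0/v_4 = S_0·∏_{j≠4}(α_4 − α_j) = 4·6 = 24 ≡ 11 (mod 13).
Step 5: correct position 4: c_4 = r_4 − e = 3 − 11 ≡ 5 (mod 13). Hence c = [12, 4, 2, 5, 9].
  Check: interpolating c through the α_i gives m(x) = 11 + 12·x (degree < 2) with m(α_i) = c_i for every i, so c is indeed a codeword.


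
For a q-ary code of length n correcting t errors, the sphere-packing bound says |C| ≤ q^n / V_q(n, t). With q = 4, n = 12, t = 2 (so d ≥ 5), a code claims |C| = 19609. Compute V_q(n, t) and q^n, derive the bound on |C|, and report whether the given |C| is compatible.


V_q(n, t) = 631, q^n = 16777216, Hamming bound = 26588, |C| = 19609 ≤ bound (satisfied).

Step 1: Compute V_q(n, t) = Σ_{j=0}^2 C(n, j) (q−1)^j.
  j = 0: C(12,0)·(3)^0 = 1·1 = 1.
  j = 1: C(12,1)·(3)^1 = 12·3 = 36.
  j = 2: C(12,2)·(3)^2 = 66·9 = 594.
  V_q(n, t) = 1 + 36 + 594 = 631.
Step 2: q^n = 4^12 = 16777216.
Step 3: Hamming bound ⌊q^n / V_q(n,t)⌋ = ⌊16777216/631⌋ = 26588.
Step 4: Compare |C| = 19609 to 26588: satisfied.
The claimed |C| lies below the Hamming bound.


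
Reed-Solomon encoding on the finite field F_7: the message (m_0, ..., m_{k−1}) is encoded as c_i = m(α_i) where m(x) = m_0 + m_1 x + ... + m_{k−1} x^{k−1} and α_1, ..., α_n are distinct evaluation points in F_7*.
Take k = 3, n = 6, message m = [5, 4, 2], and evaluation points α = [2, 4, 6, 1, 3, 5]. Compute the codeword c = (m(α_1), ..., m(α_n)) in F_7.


c = [0, 4, 3, 4, 0, 5]

Message polynomial: m(x) = 5 + 4·x + 2·x^2 (mod 7).
For each evaluation point α_i, compute m(α_i) mod 7:
  α_1 = 2: Horner steps 2 → 1 → 0, so m(2) = 0.
  α_2 = 4: Horner steps 2 → 5 → 4, so m(4) = 4.
  α_3 = 6: Horner steps 2 → 2 → 3, so m(6) = 3.
  α_4 = 1: Horner steps 2 → 6 → 4, so m(1) = 4.
  α_5 = 3: Horner steps 2 → 3 → 0, so m(3) = 0.
  α_6 = 5: Horner steps 2 → 0 → 5, so m(5) = 5.
Codeword c = [0, 4, 3, 4, 0, 5] ∈ F_7^6.


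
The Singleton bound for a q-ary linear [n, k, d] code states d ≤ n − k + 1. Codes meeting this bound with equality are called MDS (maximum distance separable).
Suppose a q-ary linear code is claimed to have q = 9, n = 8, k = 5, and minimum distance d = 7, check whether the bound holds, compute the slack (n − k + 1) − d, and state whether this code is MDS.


Singleton RHS = n − k + 1 = 4, slack = -3, bound violated (no such code; not MDS).

Singleton bound: d ≤ n − k + 1.
Here n = 8, k = 5, so n − k + 1 = 4.
Given d = 7, check d ≤ 4: NO.
Slack = (n − k + 1) − d = -3.
The slack is negative: d = 7 exceeds n − k + 1 = 4 by 3, so the Singleton bound is violated and no linear [8, 5, 7]_9 code can exist. In particular it is not MDS (MDS requires d = n − k + 1 exactly).
Description: the claimed parameters are [8, 5, 7]_9; such a code would be impossible (violates the Singleton bound).


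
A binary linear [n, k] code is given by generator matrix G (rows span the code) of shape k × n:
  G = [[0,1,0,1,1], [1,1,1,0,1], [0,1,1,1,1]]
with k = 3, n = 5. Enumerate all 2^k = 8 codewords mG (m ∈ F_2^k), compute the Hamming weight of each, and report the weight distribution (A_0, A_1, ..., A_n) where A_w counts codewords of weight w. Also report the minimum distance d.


Weight distribution: A_0 = 1, A_1 = 1, A_2 = 1, A_3 = 3, A_4 = 2. Minimum distance d = 1.

Enumerate all 2^3 = 8 messages m ∈ F_2^3.
For each, compute codeword c = mG in F_2^5, then tally its weight.
  m = 000 → c = 00000, weight = 0.
  m = 100 → c = 01011, weight = 3.
  m = 010 → c = 11101, weight = 4.
  m = 110 → c = 10110, weight = 3.
  m = 001 → c = 01111, weight = 4.
  m = 101 → c = 00100, weight = 1.
  m = 011 → c = 10010, weight = 2.
  m = 111 → c = 11001, weight = 3.
Tally weights:
  weight 0: 1 codewords.
  weight 1: 1 codewords.
  weight 2: 1 codewords.
  weight 3: 3 codewords.
  weight 4: 2 codewords.
Minimum distance d = smallest w > 0 with A_w > 0 = 1.
Sanity: Σ A_w = 8 = 2^3 = 8 ✓.


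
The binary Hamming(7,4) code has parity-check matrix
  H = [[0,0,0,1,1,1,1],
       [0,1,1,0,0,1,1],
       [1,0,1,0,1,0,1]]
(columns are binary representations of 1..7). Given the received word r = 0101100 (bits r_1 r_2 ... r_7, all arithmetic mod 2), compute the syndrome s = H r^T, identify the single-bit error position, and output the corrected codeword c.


s = (0, 1, 1)^T, error position = 3, corrected codeword c = 0111100

Compute s = H r^T mod 2 one row at a time:
  s_1 = 1 + 1 + 0 + 0 = 2 ≡ 0 (mod 2).
  s_2 = 1 + 0 + 0 + 0 = 1 ≡ 1 (mod 2).
  s_3 = 0 + 0 + 1 + 0 = 1 ≡ 1 (mod 2).
s = (0, 1, 1)^T — this equals column 3 of H (binary 011), so error is at position 3.
Correct: flip bit 3 of r = 0101100 to get c = 0111100.


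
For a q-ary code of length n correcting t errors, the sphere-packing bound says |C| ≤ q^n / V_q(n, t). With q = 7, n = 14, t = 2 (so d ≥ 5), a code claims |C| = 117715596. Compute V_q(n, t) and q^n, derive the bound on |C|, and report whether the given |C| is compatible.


V_q(n, t) = 3361, q^n = 678223072849, Hamming bound = 201792047, |C| = 117715596 ≤ bound (satisfied).

Step 1: Compute V_q(n, t) = Σ_{j=0}^2 C(n, j) (q−1)^j.
  j = 0: C(14,0)·(6)^0 = 1·1 = 1.
  j = 1: C(14,1)·(6)^1 = 14·6 = 84.
  j = 2: C(14,2)·(6)^2 = 91·36 = 3276.
  V_q(n, t) = 1 + 84 + 3276 = 3361.
Step 2: q^n = 7^14 = 678223072849.
Step 3: Hamming bound ⌊q^n / V_q(n,t)⌋ = ⌊678223072849/3361⌋ = 201792047.
Step 4: Compare |C| = 117715596 to 201792047: satisfied.
The claimed |C| lies below the Hamming bound.


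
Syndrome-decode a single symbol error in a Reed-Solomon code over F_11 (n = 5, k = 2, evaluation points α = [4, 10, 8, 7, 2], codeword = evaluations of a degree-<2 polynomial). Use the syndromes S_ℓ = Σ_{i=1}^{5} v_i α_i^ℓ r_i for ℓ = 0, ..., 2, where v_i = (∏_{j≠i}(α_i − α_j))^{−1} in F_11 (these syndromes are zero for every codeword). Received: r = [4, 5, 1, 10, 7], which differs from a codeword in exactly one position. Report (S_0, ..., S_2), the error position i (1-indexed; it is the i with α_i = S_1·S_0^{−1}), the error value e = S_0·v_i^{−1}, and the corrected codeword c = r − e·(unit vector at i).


S = (1, 2, 4), error at position 5, error magnitude e = 7, c = [4, 5, 1, 10, 0].

Step 1: column multipliers v_i = (∏_{j≠i}(α_i − α_j))^{−1} mod 11.
  i = 1 (α = 4): (4−10)(4−8)(4−7)(4−2) = (−6)·(−4)·(−3)·2 = −144 ≡ 10, so v_1 = 10^{−1} = 10 (mod 11).
  i = 2 (α = 10): (10−4)(10−8)(10−7)(10−2) = 6·2·3·8 = 288 ≡ 2, so v_2 = 2^{−1} = 6 (mod 11).
  i = 3 (α = 8): (8−4)(8−10)(8−7)(8−2) = 4·(−2)·1·6 = −48 ≡ 7, so v_3 = 7^{−1} = 8 (mod 11).
  i = 4 (α = 7): (7−4)(7−10)(7−8)(7−2) = 3·(−3)·(−1)·5 = 45 ≡ 1, so v_4 = 1^{−1} = 1 (mod 11).
  i = 5 (α = 2): (2−4)(2−10)(2−8)(2−7) = (−2)·(−8)·(−6)·(−5) = 480 ≡ 7, so v_5 = 7^{−1} = 8 (mod 11).
  v = [10, 6, 8, 1, 8].
Step 2: syndromes of r = [4, 5, 1, 10, 7] (all sums mod 11).
  S_0 = Σ v_i r_i = 10·4 + 6·5 + 8·1 + 1·10 + 8·7 = 144 ≡ 1.
  S_1 = Σ v_i α_i r_i = 10·4·4 + 6·10·5 + 8·8·1 + 1·7·10 + 8·2·7 = 706 ≡ 2.
  α_i^2 mod 11 = [5, 1, 9, 5, 4].
  S_2 = Σ v_i α_i^2 r_i = 10·5·4 + 6·1·5 + 8·9·1 + 1·5·10 + 8·4·7 = 576 ≡ 4.
  S = (1, 2, 4) ≠ 0, so r is not a codeword (an error is present).
Step 3: locate the error. For a single error e at position i, S_ℓ = v_i·e·α_i^ℓ, so α_err = S_1/S_0.
  S_0^{−1} = 1^{−1} = 1 (mod 11), so α_err = 2·1 = 2 ≡ 2 = α_5. Error position i = 5.
  Consistency check: S_2/S_1 = 4·6 = 24 ≡ 2 = α_err ✓ (single-error assumption holds).
Step 4: error magnitude e = S_0/v_5 = S_0·∏_{j≠5}(α_5 − α_j) = 1·7 = 7 ≡ 7 (mod 11).
Step 5: correct position 5: c_5 = r_5 − e = 7 − 7 ≡ 0 (mod 11). Hence c = [4, 5, 1, 10, 0].
  Check: interpolating c through the α_i gives m(x) = 7 + 2·x (degree < 2) with m(α_i) = c_i for every i, so c is indeed a codeword.


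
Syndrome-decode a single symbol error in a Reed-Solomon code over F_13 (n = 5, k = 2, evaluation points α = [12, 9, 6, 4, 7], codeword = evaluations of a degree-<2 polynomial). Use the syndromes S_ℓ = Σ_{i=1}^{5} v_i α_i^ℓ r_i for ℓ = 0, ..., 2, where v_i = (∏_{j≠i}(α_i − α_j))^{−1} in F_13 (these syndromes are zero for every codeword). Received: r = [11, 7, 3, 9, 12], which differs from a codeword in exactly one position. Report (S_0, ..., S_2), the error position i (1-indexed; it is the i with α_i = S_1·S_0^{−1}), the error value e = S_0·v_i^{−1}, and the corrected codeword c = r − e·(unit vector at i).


S = (3, 8, 4), error at position 5, error magnitude e = 12, c = [11, 7, 3, 9, 0].

Step 1: column multipliers v_i = (∏_{j≠i}(α_i − α_j))^{−1} mod 13.
  i = 1 (α = 12): (12−9)(12−6)(12−4)(12−7) = 3·6·8·5 = 720 ≡ 5, so v_1 = 5^{−1} = 8 (mod 13).
  i = 2 (α = 9): (9−12)(9−6)(9−4)(9−7) = (−3)·3·5·2 = −90 ≡ 1, so v_2 = 1^{−1} = 1 (mod 13).
  i = 3 (α = 6): (6−12)(6−9)(6−4)(6−7) = (−6)·(−3)·2·(−1) = −36 ≡ 3, so v_3 = 3^{−1} = 9 (mod 13).
  i = 4 (α = 4): (4−12)(4−9)(4−6)(4−7) = (−8)·(−5)·(−2)·(−3) = 240 ≡ 6, so v_4 = 6^{−1} = 11 (mod 13).
  i = 5 (α = 7): (7−12)(7−9)(7−6)(7−4) = (−5)·(−2)·1·3 = 30 ≡ 4, so v_5 = 4^{−1} = 10 (mod 13).
  v = [8, 1, 9, 11, 10].
Step 2: syndromes of r = [11, 7, 3, 9, 12] (all sums mod 13).
  S_0 = Σ v_i r_i = 8·11 + 1·7 + 9·3 + 11·9 + 10·12 = 341 ≡ 3.
  S_1 = Σ v_i α_i r_i = 8·12·11 + 1·9·7 + 9·6·3 + 11·4·9 + 10·7·12 = 2517 ≡ 8.
  α_i^2 mod 13 = [1, 3, 10, 3, 10].
  S_2 = Σ v_i α_i^2 r_i = 8·1·11 + 1·3·7 + 9·10·3 + 11·3·9 + 10·10·12 = 1876 ≡ 4.
  S = (3, 8, 4) ≠ 0, so r is not a codeword (an error is present).
Step 3: locate the error. For a single error e at position i, S_ℓ = v_i·e·α_i^ℓ, so α_err = S_1/S_0.
  S_0^{−1} = 3^{−1} = 9 (mod 13), so α_err = 8·9 = 72 ≡ 7 = α_5. Error position i = 5.
  Consistency check: S_2/S_1 = 4·5 = 20 ≡ 7 = α_err ✓ (single-error assumption holds).
Step 4: error magnitude e = S_0/v_5 = S_0·∏_{j≠5}(α_5 − α_j) = 3·4 = 12 ≡ 12 (mod 13).
Step 5: correct position 5: c_5 = r_5 − e = 12 − 12 ≡ 0 (mod 13). Hence c = [11, 7, 3, 9, 0].
  Check: interpolating c through the α_i gives m(x) = 8 + 10·x (degree < 2) with m(α_i) = c_i for every i, so c is indeed a codeword.


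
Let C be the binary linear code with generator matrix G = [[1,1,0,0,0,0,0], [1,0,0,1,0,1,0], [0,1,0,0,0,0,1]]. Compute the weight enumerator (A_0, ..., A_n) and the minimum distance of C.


Weight distribution: A_0 = 1, A_2 = 3, A_3 = 3, A_5 = 1. Minimum distance d = 2.

Enumerate all 2^3 = 8 messages m ∈ F_2^3.
For each, compute codeword c = mG in F_2^7, then tally its weight.
  m = 000 → c = 0000000, weight = 0.
  m = 100 → c = 1100000, weight = 2.
  m = 010 → c = 1001010, weight = 3.
  m = 110 → c = 0101010, weight = 3.
  m = 001 → c = 0100001, weight = 2.
  m = 101 → c = 1000001, weight = 2.
  m = 011 → c = 1101011, weight = 5.
  m = 111 → c = 0001011, weight = 3.
Tally weights:
  weight 0: 1 codewords.
  weight 2: 3 codewords.
  weight 3: 3 codewords.
  weight 5: 1 codewords.
Minimum distance d = smallest w > 0 with A_w > 0 = 2.
Sanity: Σ A_w = 8 = 2^3 = 8 ✓.


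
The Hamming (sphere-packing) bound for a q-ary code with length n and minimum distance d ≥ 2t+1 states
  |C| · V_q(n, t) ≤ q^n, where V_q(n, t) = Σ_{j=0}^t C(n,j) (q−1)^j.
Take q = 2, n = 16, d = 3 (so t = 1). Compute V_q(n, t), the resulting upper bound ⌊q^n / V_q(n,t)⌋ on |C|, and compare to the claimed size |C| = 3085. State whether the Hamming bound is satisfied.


V_q(n, t) = 17, q^n = 65536, Hamming bound = 3855, |C| = 3085 ≤ bound (satisfied).

Step 1: Compute V_q(n, t) = Σ_{j=0}^1 C(n, j) (q−1)^j.
  j = 0: C(16,0)·(1)^0 = 1·1 = 1.
  j = 1: C(16,1)·(1)^1 = 16·1 = 16.
  V_q(n, t) = 1 + 16 = 17.
Step 2: q^n = 2^16 = 65536.
Step 3: Hamming bound ⌊q^n / V_q(n,t)⌋ = ⌊65536/17⌋ = 3855.
Step 4: Compare |C| = 3085 to 3855: satisfied.
The claimed |C| lies below the Hamming bound.


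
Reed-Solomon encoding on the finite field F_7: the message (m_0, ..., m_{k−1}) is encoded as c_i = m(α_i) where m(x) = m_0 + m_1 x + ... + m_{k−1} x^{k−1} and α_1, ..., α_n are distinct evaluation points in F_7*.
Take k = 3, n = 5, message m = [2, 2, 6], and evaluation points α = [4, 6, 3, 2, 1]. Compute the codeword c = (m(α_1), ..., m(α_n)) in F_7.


c = [1, 6, 6, 2, 3]

Message polynomial: m(x) = 2 + 2·x + 6·x^2 (mod 7).
For each evaluation point α_i, compute m(α_i) mod 7:
  α_1 = 4: Horner steps 6 → 5 → 1, so m(4) = 1.
  α_2 = 6: Horner steps 6 → 3 → 6, so m(6) = 6.
  α_3 = 3: Horner steps 6 → 6 → 6, so m(3) = 6.
  α_4 = 2: Horner steps 6 → 0 → 2, so m(2) = 2.
  α_5 = 1: Horner steps 6 → 1 → 3, so m(1) = 3.
Codeword c = [1, 6, 6, 2, 3] ∈ F_7^5.


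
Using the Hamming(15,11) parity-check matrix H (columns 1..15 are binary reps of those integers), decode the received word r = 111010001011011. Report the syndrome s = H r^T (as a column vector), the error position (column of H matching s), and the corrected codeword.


s = (1, 0, 1, 0)^T, error position = 10, corrected codeword c = 111010001111011

Compute s = H r^T mod 2 one row at a time:
  s_1 = 0 + 1 + 0 + 1 + 1 + 0 + 1 + 1 = 5 ≡ 1 (mod 2).
  s_2 = 0 + 1 + 0 + 0 + 1 + 0 + 1 + 1 = 4 ≡ 0 (mod 2).
  s_3 = 1 + 1 + 0 + 0 + 0 + 1 + 1 + 1 = 5 ≡ 1 (mod 2).
  s_4 = 1 + 1 + 1 + 0 + 1 + 1 + 0 + 1 = 6 ≡ 0 (mod 2).
s = (1, 0, 1, 0)^T — this equals column 10 of H (binary 1010), so error is at position 10.
Correct: flip bit 10 of r = 111010001011011 to get c = 111010001111011.


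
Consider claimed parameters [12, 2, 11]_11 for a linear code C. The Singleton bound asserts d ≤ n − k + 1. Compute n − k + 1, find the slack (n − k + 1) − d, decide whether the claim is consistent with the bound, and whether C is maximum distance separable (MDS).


Singleton RHS = n − k + 1 = 11, slack = 0, bound satisfied, MDS.

Singleton bound: d ≤ n − k + 1.
Here n = 12, k = 2, so n − k + 1 = 11.
Given d = 11, check d ≤ 11: YES.
Slack = (n − k + 1) − d = 0.
The code is MDS (slack = 0).
Description: the claimed parameters are [12, 2, 11]_11; such a code would be MDS (meets Singleton bound).


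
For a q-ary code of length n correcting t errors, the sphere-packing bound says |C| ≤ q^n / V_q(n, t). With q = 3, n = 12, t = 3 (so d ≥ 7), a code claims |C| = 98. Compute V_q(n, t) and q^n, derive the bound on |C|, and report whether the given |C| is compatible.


V_q(n, t) = 2049, q^n = 531441, Hamming bound = 259, |C| = 98 ≤ bound (satisfied).

Step 1: Compute V_q(n, t) = Σ_{j=0}^3 C(n, j) (q−1)^j.
  j = 0: C(12,0)·(2)^0 = 1·1 = 1.
  j = 1: C(12,1)·(2)^1 = 12·2 = 24.
  j = 2: C(12,2)·(2)^2 = 66·4 = 264.
  j = 3: C(12,3)·(2)^3 = 220·8 = 1760.
  V_q(n, t) = 1 + 24 + 264 + 1760 = 2049.
Step 2: q^n = 3^12 = 531441.
Step 3: Hamming bound ⌊q^n / V_q(n,t)⌋ = ⌊531441/2049⌋ = 259.
Step 4: Compare |C| = 98 to 259: satisfied.
The claimed |C| lies below the Hamming bound.


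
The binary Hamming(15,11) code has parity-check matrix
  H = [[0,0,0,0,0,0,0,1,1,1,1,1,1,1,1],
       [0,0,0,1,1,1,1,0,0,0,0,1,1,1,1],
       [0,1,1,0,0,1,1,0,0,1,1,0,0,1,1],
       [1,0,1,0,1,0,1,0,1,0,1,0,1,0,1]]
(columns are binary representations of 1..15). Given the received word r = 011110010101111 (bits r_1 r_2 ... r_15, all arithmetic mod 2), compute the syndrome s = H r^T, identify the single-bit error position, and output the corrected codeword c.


s = (0, 0, 1, 0)^T, error position = 2, corrected codeword c = 001110010101111

Compute s = H r^T mod 2 one row at a time:
  s_1 = 1 + 0 + 1 + 0 + 1 + 1 + 1 + 1 = 6 ≡ 0 (mod 2).
  s_2 = 1 + 1 + 0 + 0 + 1 + 1 + 1 + 1 = 6 ≡ 0 (mod 2).
  s_3 = 1 + 1 + 0 + 0 + 1 + 0 + 1 + 1 = 5 ≡ 1 (mod 2).
  s_4 = 0 + 1 + 1 + 0 + 0 + 0 + 1 + 1 = 4 ≡ 0 (mod 2).
s = (0, 0, 1, 0)^T — this equals column 2 of H (binary 0010), so error is at position 2.
Correct: flip bit 2 of r = 011110010101111 to get c = 001110010101111.


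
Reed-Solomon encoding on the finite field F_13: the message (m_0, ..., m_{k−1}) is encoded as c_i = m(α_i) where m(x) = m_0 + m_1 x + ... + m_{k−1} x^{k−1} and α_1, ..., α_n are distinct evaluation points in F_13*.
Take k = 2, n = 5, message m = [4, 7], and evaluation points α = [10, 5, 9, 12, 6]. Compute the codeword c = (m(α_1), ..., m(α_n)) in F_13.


c = [9, 0, 2, 10, 7]

Message polynomial: m(x) = 4 + 7·x (mod 13).
For each evaluation point α_i, compute m(α_i) mod 13:
  α_1 = 10: Horner steps 7 → 9, so m(10) = 9.
  α_2 = 5: Horner steps 7 → 0, so m(5) = 0.
  α_3 = 9: Horner steps 7 → 2, so m(9) = 2.
  α_4 = 12: Horner steps 7 → 10, so m(12) = 10.
  α_5 = 6: Horner steps 7 → 7, so m(6) = 7.
Codeword c = [9, 0, 2, 10, 7] ∈ F_13^5.


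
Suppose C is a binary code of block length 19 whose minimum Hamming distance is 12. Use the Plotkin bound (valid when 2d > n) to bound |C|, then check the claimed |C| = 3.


Plotkin bound M ≤ 4; given |C| = 3 ≤ bound (satisfied).

Check applicability: 2d = 24, n = 19.
2d − n = 5 > 0, so Plotkin applies.
Compute d/(2d−n) = 12/5 ≈ 2.4000.
⌊d/(2d−n)⌋ = 2.
Plotkin bound: M ≤ 2·2 = 4.
Given |C| = 3, check: satisfied.
This |C| is below the Plotkin bound.


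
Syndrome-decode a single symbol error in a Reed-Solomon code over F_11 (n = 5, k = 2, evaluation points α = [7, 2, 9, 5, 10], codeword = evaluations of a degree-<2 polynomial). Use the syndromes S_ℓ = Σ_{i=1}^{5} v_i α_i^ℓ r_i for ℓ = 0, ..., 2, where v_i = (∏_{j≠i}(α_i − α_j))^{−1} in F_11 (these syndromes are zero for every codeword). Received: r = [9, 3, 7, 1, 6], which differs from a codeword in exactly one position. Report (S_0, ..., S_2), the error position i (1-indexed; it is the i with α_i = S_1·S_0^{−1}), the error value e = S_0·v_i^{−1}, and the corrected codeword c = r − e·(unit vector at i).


S = (1, 5, 3), error at position 4, error magnitude e = 1, c = [9, 3, 7, 0, 6].

Step 1: column multipliers v_i = (∏_{j≠i}(α_i − α_j))^{−1} mod 11.
  i = 1 (α = 7): (7−2)(7−9)(7−5)(7−10) = 5·(−2)·2·(−3) = 60 ≡ 5, so v_1 = 5^{−1} = 9 (mod 11).
  i = 2 (α = 2): (2−7)(2−9)(2−5)(2−10) = (−5)·(−7)·(−3)·(−8) = 840 ≡ 4, so v_2 = 4^{−1} = 3 (mod 11).
  i = 3 (α = 9): (9−7)(9−2)(9−5)(9−10) = 2·7·4·(−1) = −56 ≡ 10, so v_3 = 10^{−1} = 10 (mod 11).
  i = 4 (α = 5): (5−7)(5−2)(5−9)(5−10) = (−2)·3·(−4)·(−5) = −120 ≡ 1, so v_4 = 1^{−1} = 1 (mod 11).
  i = 5 (α = 10): (10−7)(10−2)(10−9)(10−5) = 3·8·1·5 = 120 ≡ 10, so v_5 = 10^{−1} = 10 (mod 11).
  v = [9, 3, 10, 1, 10].
Step 2: syndromes of r = [9, 3, 7, 1, 6] (all sums mod 11).
  S_0 = Σ v_i r_i = 9·9 + 3·3 + 10·7 + 1·1 + 10·6 = 221 ≡ 1.
  S_1 = Σ v_i α_i r_i = 9·7·9 + 3·2·3 + 10·9·7 + 1·5·1 + 10·10·6 = 1820 ≡ 5.
  α_i^2 mod 11 = [5, 4, 4, 3, 1].
  S_2 = Σ v_i α_i^2 r_i = 9·5·9 + 3·4·3 + 10·4·7 + 1·3·1 + 10·1·6 = 784 ≡ 3.
  S = (1, 5, 3) ≠ 0, so r is not a codeword (an error is present).
Step 3: locate the error. For a single error e at position i, S_ℓ = v_i·e·α_i^ℓ, so α_err = S_1/S_0.
  S_0^{−1} = 1^{−1} = 1 (mod 11), so α_err = 5·1 = 5 ≡ 5 = α_4. Error position i = 4.
  Consistency check: S_2/S_1 = 3·9 = 27 ≡ 5 = α_err ✓ (single-error assumption holds).
Step 4: error magnitude e = S_0/v_4 = S_0·∏_{j≠4}(α_4 − α_j) = 1·1 = 1 ≡ 1 (mod 11).
Step 5: correct position 4: c_4 = r_4 − e = 1 − 1 ≡ 0 (mod 11). Hence c = [9, 3, 7, 0, 6].
  Check: interpolating c through the α_i gives m(x) = 5 + 10·x (degree < 2) with m(α_i) = c_i for every i, so c is indeed a codeword.


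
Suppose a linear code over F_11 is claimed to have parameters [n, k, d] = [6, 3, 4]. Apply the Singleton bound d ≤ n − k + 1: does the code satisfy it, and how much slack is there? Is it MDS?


Singleton RHS = n − k + 1 = 4, slack = 0, bound satisfied, MDS.

Singleton bound: d ≤ n − k + 1.
Here n = 6, k = 3, so n − k + 1 = 4.
Given d = 4, check d ≤ 4: YES.
Slack = (n − k + 1) − d = 0.
The code is MDS (slack = 0).
Description: the claimed parameters are [6, 3, 4]_11; such a code would be MDS (meets Singleton bound).


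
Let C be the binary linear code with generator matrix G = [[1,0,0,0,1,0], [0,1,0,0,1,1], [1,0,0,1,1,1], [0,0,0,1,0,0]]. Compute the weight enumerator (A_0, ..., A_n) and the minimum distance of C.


Weight distribution: A_0 = 1, A_1 = 2, A_2 = 4, A_3 = 6, A_4 = 3. Minimum distance d = 1.

Enumerate all 2^4 = 16 messages m ∈ F_2^4.
For each, compute codeword c = mG in F_2^6, then tally its weight.
  m = 0000 → c = 000000, weight = 0.
  m = 1000 → c = 100010, weight = 2.
  m = 0100 → c = 010011, weight = 3.
  m = 1100 → c = 110001, weight = 3.
  m = 0010 → c = 100111, weight = 4.
  m = 1010 → c = 000101, weight = 2.
  m = 0110 → c = 110100, weight = 3.
  m = 1110 → c = 010110, weight = 3.
  m = 0001 → c = 000100, weight = 1.
  m = 1001 → c = 100110, weight = 3.
  m = 0101 → c = 010111, weight = 4.
  m = 1101 → c = 110101, weight = 4.
  m = 0011 → c = 100011, weight = 3.
  m = 1011 → c = 000001, weight = 1.
  m = 0111 → c = 110000, weight = 2.
  m = 1111 → c = 010010, weight = 2.
Tally weights:
  weight 0: 1 codewords.
  weight 1: 2 codewords.
  weight 2: 4 codewords.
  weight 3: 6 codewords.
  weight 4: 3 codewords.
Minimum distance d = smallest w > 0 with A_w > 0 = 1.
Sanity: Σ A_w = 16 = 2^4 = 16 ✓.


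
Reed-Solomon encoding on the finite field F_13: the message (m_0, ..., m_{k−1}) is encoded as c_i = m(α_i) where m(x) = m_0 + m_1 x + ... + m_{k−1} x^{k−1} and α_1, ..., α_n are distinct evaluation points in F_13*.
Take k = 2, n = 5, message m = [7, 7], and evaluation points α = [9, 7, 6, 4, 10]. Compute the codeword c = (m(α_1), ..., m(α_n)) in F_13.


c = [5, 4, 10, 9, 12]

Message polynomial: m(x) = 7 + 7·x (mod 13).
For each evaluation point α_i, compute m(α_i) mod 13:
  α_1 = 9: Horner steps 7 → 5, so m(9) = 5.
  α_2 = 7: Horner steps 7 → 4, so m(7) = 4.
  α_3 = 6: Horner steps 7 → 10, so m(6) = 10.
  α_4 = 4: Horner steps 7 → 9, so m(4) = 9.
  α_5 = 10: Horner steps 7 → 12, so m(10) = 12.
Codeword c = [5, 4, 10, 9, 12] ∈ F_13^5.


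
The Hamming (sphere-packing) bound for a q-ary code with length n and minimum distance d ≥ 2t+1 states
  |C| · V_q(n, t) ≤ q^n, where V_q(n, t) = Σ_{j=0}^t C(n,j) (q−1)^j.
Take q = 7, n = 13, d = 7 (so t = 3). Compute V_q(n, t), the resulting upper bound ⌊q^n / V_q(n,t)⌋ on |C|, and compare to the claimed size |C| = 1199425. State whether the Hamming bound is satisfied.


V_q(n, t) = 64663, q^n = 96889010407, Hamming bound = 1498368, |C| = 1199425 ≤ bound (satisfied).

Step 1: Compute V_q(n, t) = Σ_{j=0}^3 C(n, j) (q−1)^j.
  j = 0: C(13,0)·(6)^0 = 1·1 = 1.
  j = 1: C(13,1)·(6)^1 = 13·6 = 78.
  j = 2: C(13,2)·(6)^2 = 78·36 = 2808.
  j = 3: C(13,3)·(6)^3 = 286·216 = 61776.
  V_q(n, t) = 1 + 78 + 2808 + 61776 = 64663.
Step 2: q^n = 7^13 = 96889010407.
Step 3: Hamming bound ⌊q^n / V_q(n,t)⌋ = ⌊96889010407/64663⌋ = 1498368.
Step 4: Compare |C| = 1199425 to 1498368: satisfied.
The claimed |C| lies below the Hamming bound.


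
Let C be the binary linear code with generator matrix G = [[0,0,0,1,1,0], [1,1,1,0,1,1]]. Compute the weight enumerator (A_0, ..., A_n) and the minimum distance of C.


Weight distribution: A_0 = 1, A_2 = 1, A_5 = 2. Minimum distance d = 2.

Enumerate all 2^2 = 4 messages m ∈ F_2^2.
For each, compute codeword c = mG in F_2^6, then tally its weight.
  m = 00 → c = 000000, weight = 0.
  m = 10 → c = 000110, weight = 2.
  m = 01 → c = 111011, weight = 5.
  m = 11 → c = 111101, weight = 5.
Tally weights:
  weight 0: 1 codewords.
  weight 2: 1 codewords.
  weight 5: 2 codewords.
Minimum distance d = smallest w > 0 with A_w > 0 = 2.
Sanity: Σ A_w = 4 = 2^2 = 4 ✓.


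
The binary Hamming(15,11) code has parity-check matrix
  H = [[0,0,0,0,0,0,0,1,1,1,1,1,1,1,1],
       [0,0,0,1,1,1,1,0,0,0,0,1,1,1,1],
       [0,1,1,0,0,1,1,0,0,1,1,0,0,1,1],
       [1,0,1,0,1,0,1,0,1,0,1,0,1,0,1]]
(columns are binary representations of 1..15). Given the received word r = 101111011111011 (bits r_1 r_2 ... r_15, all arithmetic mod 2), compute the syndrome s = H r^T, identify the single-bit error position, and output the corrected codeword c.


s = (1, 0, 0, 0)^T, error position = 8, corrected codeword c = 101111001111011

Compute s = H r^T mod 2 one row at a time:
  s_1 = 1 + 1 + 1 + 1 + 1 + 0 + 1 + 1 = 7 ≡ 1 (mod 2).
  s_2 = 1 + 1 + 1 + 0 + 1 + 0 + 1 + 1 = 6 ≡ 0 (mod 2).
  s_3 = 0 + 1 + 1 + 0 + 1 + 1 + 1 + 1 = 6 ≡ 0 (mod 2).
  s_4 = 1 + 1 + 1 + 0 + 1 + 1 + 0 + 1 = 6 ≡ 0 (mod 2).
s = (1, 0, 0, 0)^T — this equals column 8 of H (binary 1000), so error is at position 8.
Correct: flip bit 8 of r = 101111011111011 to get c = 101111001111011.


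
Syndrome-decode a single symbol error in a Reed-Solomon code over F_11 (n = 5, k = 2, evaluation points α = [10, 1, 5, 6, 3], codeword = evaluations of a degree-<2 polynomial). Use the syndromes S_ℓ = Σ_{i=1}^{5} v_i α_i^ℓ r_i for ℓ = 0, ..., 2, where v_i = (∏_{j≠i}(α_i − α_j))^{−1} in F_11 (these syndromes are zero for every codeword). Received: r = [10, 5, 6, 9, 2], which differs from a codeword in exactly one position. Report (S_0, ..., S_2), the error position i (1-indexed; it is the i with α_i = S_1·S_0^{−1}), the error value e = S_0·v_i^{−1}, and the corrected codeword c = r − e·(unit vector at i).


S = (6, 7, 10), error at position 5, error magnitude e = 2, c = [10, 5, 6, 9, 0].

Step 1: column multipliers v_i = (∏_{j≠i}(α_i − α_j))^{−1} mod 11.
  i = 1 (α = 10): (10−1)(10−5)(10−6)(10−3) = 9·5·4·7 = 1260 ≡ 6, so v_1 = 6^{−1} = 2 (mod 11).
  i = 2 (α = 1): (1−10)(1−5)(1−6)(1−3) = (−9)·(−4)·(−5)·(−2) = 360 ≡ 8, so v_2 = 8^{−1} = 7 (mod 11).
  i = 3 (α = 5): (5−10)(5−1)(5−6)(5−3) = (−5)·4·(−1)·2 = 40 ≡ 7, so v_3 = 7^{−1} = 8 (mod 11).
  i = 4 (α = 6): (6−10)(6−1)(6−5)(6−3) = (−4)·5·1·3 = −60 ≡ 6, so v_4 = 6^{−1} = 2 (mod 11).
  i = 5 (α = 3): (3−10)(3−1)(3−5)(3−6) = (−7)·2·(−2)·(−3) = −84 ≡ 4, so v_5 = 4^{−1} = 3 (mod 11).
  v = [2, 7, 8, 2, 3].
Step 2: syndromes of r = [10, 5, 6, 9, 2] (all sums mod 11).
  S_0 = Σ v_i r_i = 2·10 + 7·5 + 8·6 + 2·9 + 3·2 = 127 ≡ 6.
  S_1 = Σ v_i α_i r_i = 2·10·10 + 7·1·5 + 8·5·6 + 2·6·9 + 3·3·2 = 601 ≡ 7.
  α_i^2 mod 11 = [1, 1, 3, 3, 9].
  S_2 = Σ v_i α_i^2 r_i = 2·1·10 + 7·1·5 + 8·3·6 + 2·3·9 + 3·9·2 = 307 ≡ 10.
  S = (6, 7, 10) ≠ 0, so r is not a codeword (an error is present).
Step 3: locate the error. For a single error e at position i, S_ℓ = v_i·e·α_i^ℓ, so α_err = S_1/S_0.
  S_0^{−1} = 6^{−1} = 2 (mod 11), so α_err = 7·2 = 14 ≡ 3 = α_5. Error position i = 5.
  Consistency check: S_2/S_1 = 10·8 = 80 ≡ 3 = α_err ✓ (single-error assumption holds).
Step 4: error magnitude e = S_0/v_5 = S_0·∏_{j≠5}(α_5 − α_j) = 6·4 = 24 ≡ 2 (mod 11).
Step 5: correct position 5: c_5 = r_5 − e = 2 − 2 ≡ 0 (mod 11). Hence c = [10, 5, 6, 9, 0].
  Check: interpolating c through the α_i gives m(x) = 2 + 3·x (degree < 2) with m(α_i) = c_i for every i, so c is indeed a codeword.


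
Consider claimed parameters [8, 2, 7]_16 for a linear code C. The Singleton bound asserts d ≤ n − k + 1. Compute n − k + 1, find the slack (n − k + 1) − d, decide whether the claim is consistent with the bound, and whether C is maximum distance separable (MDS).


Singleton RHS = n − k + 1 = 7, slack = 0, bound satisfied, MDS.

Singleton bound: d ≤ n − k + 1.
Here n = 8, k = 2, so n − k + 1 = 7.
Given d = 7, check d ≤ 7: YES.
Slack = (n − k + 1) − d = 0.
The code is MDS (slack = 0).
Description: the claimed parameters are [8, 2, 7]_16; such a code would be MDS (meets Singleton bound).


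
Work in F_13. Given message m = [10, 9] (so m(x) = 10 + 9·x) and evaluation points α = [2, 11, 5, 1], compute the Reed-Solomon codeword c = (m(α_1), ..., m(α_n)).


c = [2, 5, 3, 6]

Message polynomial: m(x) = 10 + 9·x (mod 13).
For each evaluation point α_i, compute m(α_i) mod 13:
  α_1 = 2: Horner steps 9 → 2, so m(2) = 2.
  α_2 = 11: Horner steps 9 → 5, so m(11) = 5.
  α_3 = 5: Horner steps 9 → 3, so m(5) = 3.
  α_4 = 1: Horner steps 9 → 6, so m(1) = 6.
Codeword c = [2, 5, 3, 6] ∈ F_13^4.


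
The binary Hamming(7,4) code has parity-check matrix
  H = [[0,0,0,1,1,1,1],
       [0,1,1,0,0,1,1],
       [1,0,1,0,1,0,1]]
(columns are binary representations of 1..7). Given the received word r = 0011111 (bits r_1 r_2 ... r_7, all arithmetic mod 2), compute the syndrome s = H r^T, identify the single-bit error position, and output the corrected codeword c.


s = (0, 1, 1)^T, error position = 3, corrected codeword c = 0001111

Compute s = H r^T mod 2 one row at a time:
  s_1 = 1 + 1 + 1 + 1 = 4 ≡ 0 (mod 2).
  s_2 = 0 + 1 + 1 + 1 = 3 ≡ 1 (mod 2).
  s_3 = 0 + 1 + 1 + 1 = 3 ≡ 1 (mod 2).
s = (0, 1, 1)^T — this equals column 3 of H (binary 011), so error is at position 3.
Correct: flip bit 3 of r = 0011111 to get c = 0001111.


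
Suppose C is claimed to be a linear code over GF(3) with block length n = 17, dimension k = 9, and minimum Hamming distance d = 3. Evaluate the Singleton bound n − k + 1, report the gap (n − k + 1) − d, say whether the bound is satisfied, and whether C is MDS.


Singleton RHS = n − k + 1 = 9, slack = 6, bound satisfied, not MDS.

Singleton bound: d ≤ n − k + 1.
Here n = 17, k = 9, so n − k + 1 = 9.
Given d = 3, check d ≤ 9: YES.
Slack = (n − k + 1) − d = 6.
The code is NOT MDS (slack = 6 > 0).
Description: the claimed parameters are [17, 9, 3]_3; such a code would be non-MDS.


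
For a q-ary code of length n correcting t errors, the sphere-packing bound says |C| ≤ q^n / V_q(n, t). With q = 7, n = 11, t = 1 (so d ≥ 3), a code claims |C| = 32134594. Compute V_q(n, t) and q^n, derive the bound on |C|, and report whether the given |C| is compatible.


V_q(n, t) = 67, q^n = 1977326743, Hamming bound = 29512339, |C| = 32134594 > bound (violated).

Step 1: Compute V_q(n, t) = Σ_{j=0}^1 C(n, j) (q−1)^j.
  j = 0: C(11,0)·(6)^0 = 1·1 = 1.
  j = 1: C(11,1)·(6)^1 = 11·6 = 66.
  V_q(n, t) = 1 + 66 = 67.
Step 2: q^n = 7^11 = 1977326743.
Step 3: Hamming bound ⌊q^n / V_q(n,t)⌋ = ⌊1977326743/67⌋ = 29512339.
Step 4: Compare |C| = 32134594 to 29512339: violated.
The claimed |C| lies above the Hamming bound, so no 7-ary code of length 11 with d ≥ 3 can have 32134594 codewords.


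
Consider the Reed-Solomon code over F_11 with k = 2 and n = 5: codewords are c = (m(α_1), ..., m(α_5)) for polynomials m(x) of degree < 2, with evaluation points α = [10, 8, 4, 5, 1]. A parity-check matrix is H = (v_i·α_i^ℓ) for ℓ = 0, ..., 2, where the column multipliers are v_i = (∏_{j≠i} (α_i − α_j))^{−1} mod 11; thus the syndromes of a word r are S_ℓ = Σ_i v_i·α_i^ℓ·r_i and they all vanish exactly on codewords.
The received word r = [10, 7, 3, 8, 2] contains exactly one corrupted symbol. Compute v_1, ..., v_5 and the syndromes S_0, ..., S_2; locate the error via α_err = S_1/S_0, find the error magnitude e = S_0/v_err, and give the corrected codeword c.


S = (7, 6, 2), error at position 3, error magnitude e = 2, c = [10, 7, 1, 8, 2].

Step 1: column multipliers v_i = (∏_{j≠i}(α_i − α_j))^{−1} mod 11.
  i = 1 (α = 10): (10−8)(10−4)(10−5)(10−1) = 2·6·5·9 = 540 ≡ 1, so v_1 = 1^{−1} = 1 (mod 11).
  i = 2 (α = 8): (8−10)(8−4)(8−5)(8−1) = (−2)·4·3·7 = −168 ≡ 8, so v_2 = 8^{−1} = 7 (mod 11).
  i = 3 (α = 4): (4−10)(4−8)(4−5)(4−1) = (−6)·(−4)·(−1)·3 = −72 ≡ 5, so v_3 = 5^{−1} = 9 (mod 11).
  i = 4 (α = 5): (5−10)(5−8)(5−4)(5−1) = (−5)·(−3)·1·4 = 60 ≡ 5, so v_4 = 5^{−1} = 9 (mod 11).
  i = 5 (α = 1): (1−10)(1−8)(1−4)(1−5) = (−9)·(−7)·(−3)·(−4) = 756 ≡ 8, so v_5 = 8^{−1} = 7 (mod 11).
  v = [1, 7, 9, 9, 7].
Step 2: syndromes of r = [10, 7, 3, 8, 2] (all sums mod 11).
  S_0 = Σ v_i r_i = 1·10 + 7·7 + 9·3 + 9·8 + 7·2 = 172 ≡ 7.
  S_1 = Σ v_i α_i r_i = 1·10·10 + 7·8·7 + 9·4·3 + 9·5·8 + 7·1·2 = 974 ≡ 6.
  α_i^2 mod 11 = [1, 9, 5, 3, 1].
  S_2 = Σ v_i α_i^2 r_i = 1·1·10 + 7·9·7 + 9·5·3 + 9·3·8 + 7·1·2 = 816 ≡ 2.
  S = (7, 6, 2) ≠ 0, so r is not a codeword (an error is present).
Step 3: locate the error. For a single error e at position i, S_ℓ = v_i·e·α_i^ℓ, so α_err = S_1/S_0.
  S_0^{−1} = 7^{−1} = 8 (mod 11), so α_err = 6·8 = 48 ≡ 4 = α_3. Error position i = 3.
  Consistency check: S_2/S_1 = 2·2 = 4 ≡ 4 = α_err ✓ (single-error assumption holds).
Step 4: error magnitude e = S_0/v_3 = S_0·∏_{j≠3}(α_3 − α_j) = 7·5 = 35 ≡ 2 (mod 11).
Step 5: correct position 3: c_3 = r_3 − e = 3 − 2 ≡ 1 (mod 11). Hence c = [10, 7, 1, 8, 2].
  Check: interpolating c through the α_i gives m(x) = 6 + 7·x (degree < 2) with m(α_i) = c_i for every i, so c is indeed a codeword.


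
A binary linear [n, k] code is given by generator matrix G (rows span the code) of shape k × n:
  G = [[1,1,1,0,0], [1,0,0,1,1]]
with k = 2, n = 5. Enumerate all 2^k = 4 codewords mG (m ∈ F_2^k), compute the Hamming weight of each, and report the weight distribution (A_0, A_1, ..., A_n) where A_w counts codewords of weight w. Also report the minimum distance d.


Weight distribution: A_0 = 1, A_3 = 2, A_4 = 1. Minimum distance d = 3.

Enumerate all 2^2 = 4 messages m ∈ F_2^2.
For each, compute codeword c = mG in F_2^5, then tally its weight.
  m = 00 → c = 00000, weight = 0.
  m = 10 → c = 11100, weight = 3.
  m = 01 → c = 10011, weight = 3.
  m = 11 → c = 01111, weight = 4.
Tally weights:
  weight 0: 1 codewords.
  weight 3: 2 codewords.
  weight 4: 1 codewords.
Minimum distance d = smallest w > 0 with A_w > 0 = 3.
Sanity: Σ A_w = 4 = 2^2 = 4 ✓.
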